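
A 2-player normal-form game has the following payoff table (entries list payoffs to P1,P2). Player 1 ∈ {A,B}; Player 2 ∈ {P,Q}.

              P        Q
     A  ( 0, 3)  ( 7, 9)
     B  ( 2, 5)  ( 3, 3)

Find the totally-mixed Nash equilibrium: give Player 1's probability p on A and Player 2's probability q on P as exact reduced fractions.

P1 mixes 1/4 on A; P2 mixes 2/3 on P

P1 indiff ⇒ q·0+(1-q)·7 = q·2+(1-q)·3 ⇒ q(-2) = (1-q)(-4) ⇒ q = 2/3
P2 indiff ⇒ p·3+(1-p)·5 = p·9+(1-p)·3 ⇒ p(-6) = (1-p)(-2) ⇒ p = 1/4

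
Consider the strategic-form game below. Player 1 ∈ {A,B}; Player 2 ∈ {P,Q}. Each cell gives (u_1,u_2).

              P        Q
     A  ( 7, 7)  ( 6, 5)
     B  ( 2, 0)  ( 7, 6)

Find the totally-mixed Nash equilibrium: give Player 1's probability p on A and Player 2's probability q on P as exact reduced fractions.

P1 indiff ⇒ q·7+(1-q)·6 = q·2+(1-q)·7 ⇒ q(5) = (1-q)(1) ⇒ q = 1/6
P2 indiff ⇒ p·7+(1-p)·0 = p·5+(1-p)·6 ⇒ p(2) = (1-p)(6) ⇒ p = 3/4

p=3/4, q=1/6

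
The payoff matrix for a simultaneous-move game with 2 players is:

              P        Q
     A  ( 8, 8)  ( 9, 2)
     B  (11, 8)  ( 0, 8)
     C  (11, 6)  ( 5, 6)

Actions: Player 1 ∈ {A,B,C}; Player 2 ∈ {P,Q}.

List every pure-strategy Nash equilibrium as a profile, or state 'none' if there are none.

(A,P): not NE [P1→C gives 11>8]
(A,Q): not NE [P2→P gives 8>2]
(B,P): NE
(B,Q): not NE [P1→A gives 9>0]
(C,P): NE
(C,Q): not NE [P1→A gives 9>5]

Nash profiles: (B,P), (C,P)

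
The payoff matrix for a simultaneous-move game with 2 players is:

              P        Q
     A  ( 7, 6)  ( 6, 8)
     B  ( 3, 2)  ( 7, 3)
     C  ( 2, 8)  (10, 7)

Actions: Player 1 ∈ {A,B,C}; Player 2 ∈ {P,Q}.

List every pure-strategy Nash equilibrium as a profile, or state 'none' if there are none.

Equilibria: none

(A,P): not NE [P2→Q gives 8>6]
(A,Q): not NE [P1→C gives 10>6]
(B,P): not NE [P1→A gives 7>3; P2→Q gives 3>2]
(B,Q): not NE [P1→C gives 10>7]
(C,P): not NE [P1→A gives 7>2]
(C,Q): not NE [P2→P gives 8>7]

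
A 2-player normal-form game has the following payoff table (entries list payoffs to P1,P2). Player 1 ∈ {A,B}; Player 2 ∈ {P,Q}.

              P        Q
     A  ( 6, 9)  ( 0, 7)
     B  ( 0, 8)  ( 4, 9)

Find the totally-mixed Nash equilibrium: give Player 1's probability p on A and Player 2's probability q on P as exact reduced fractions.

P1 indiff ⇒ q·6+(1-q)·0 = q·0+(1-q)·4 ⇒ q(6) = (1-q)(4) ⇒ q = 2/5
P2 indiff ⇒ p·9+(1-p)·8 = p·7+(1-p)·9 ⇒ p(2) = (1-p)(1) ⇒ p = 1/3

(p,q) = (1/3, 2/5)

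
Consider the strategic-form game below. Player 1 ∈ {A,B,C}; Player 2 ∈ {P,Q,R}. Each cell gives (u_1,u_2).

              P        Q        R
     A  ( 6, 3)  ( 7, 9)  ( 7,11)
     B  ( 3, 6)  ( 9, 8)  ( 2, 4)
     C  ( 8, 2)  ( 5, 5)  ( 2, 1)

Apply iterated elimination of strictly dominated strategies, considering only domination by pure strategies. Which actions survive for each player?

P2 drop P (Q beats it: A:9>3 B:8>6 C:5>2)
P1 drop C (A beats it: Q:7>5 R:7>2)
P1→{A,B} P2→{Q,R}

Survivors P1:{A,B} P2:{Q,R}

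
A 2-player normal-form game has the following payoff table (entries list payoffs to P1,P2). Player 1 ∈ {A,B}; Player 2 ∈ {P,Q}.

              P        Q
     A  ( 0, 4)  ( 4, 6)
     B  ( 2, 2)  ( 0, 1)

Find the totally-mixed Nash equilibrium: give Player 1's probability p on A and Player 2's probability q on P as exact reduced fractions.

p=1/3, q=2/3

P1 indiff ⇒ q·0+(1-q)·4 = q·2+(1-q)·0 ⇒ q(-2) = (1-q)(-4) ⇒ q = 2/3
P2 indiff ⇒ p·4+(1-p)·2 = p·6+(1-p)·1 ⇒ p(-2) = (1-p)(-1) ⇒ p = 1/3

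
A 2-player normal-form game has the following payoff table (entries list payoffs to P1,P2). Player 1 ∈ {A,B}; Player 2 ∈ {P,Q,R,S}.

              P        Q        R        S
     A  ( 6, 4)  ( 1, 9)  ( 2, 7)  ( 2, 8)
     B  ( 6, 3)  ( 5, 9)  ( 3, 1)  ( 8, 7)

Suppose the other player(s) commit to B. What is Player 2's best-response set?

u_2(P vs B) = 3
u_2(Q vs B) = 9
u_2(R vs B) = 1
u_2(S vs B) = 7
max payoff 9 at {Q}

BR_2 = {Q}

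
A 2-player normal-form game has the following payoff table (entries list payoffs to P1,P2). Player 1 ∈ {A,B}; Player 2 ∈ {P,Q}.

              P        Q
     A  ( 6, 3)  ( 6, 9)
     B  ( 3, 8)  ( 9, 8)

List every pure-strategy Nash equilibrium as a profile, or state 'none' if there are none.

(A,P): not NE [P2→Q gives 9>3]
(A,Q): not NE [P1→B gives 9>6]
(B,P): not NE [P1→A gives 6>3]
(B,Q): NE

NE set: (B,Q)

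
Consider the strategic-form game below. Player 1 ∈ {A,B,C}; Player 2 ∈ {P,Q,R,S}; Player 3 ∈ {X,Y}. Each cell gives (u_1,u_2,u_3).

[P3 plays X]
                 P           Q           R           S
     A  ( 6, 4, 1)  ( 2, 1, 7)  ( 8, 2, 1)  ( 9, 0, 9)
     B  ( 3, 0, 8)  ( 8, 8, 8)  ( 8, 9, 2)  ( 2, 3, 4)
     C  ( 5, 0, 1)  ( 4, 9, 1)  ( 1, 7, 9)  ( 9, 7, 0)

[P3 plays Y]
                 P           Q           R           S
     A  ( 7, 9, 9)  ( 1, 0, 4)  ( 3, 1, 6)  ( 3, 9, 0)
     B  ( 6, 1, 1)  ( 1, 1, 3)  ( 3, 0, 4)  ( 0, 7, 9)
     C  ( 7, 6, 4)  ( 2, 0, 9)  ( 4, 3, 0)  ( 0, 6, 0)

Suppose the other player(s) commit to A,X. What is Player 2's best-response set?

BR_2 = {P}

u_2(P vs A,X) = 4
u_2(Q vs A,X) = 1
u_2(R vs A,X) = 2
u_2(S vs A,X) = 0
max payoff 4 at {P}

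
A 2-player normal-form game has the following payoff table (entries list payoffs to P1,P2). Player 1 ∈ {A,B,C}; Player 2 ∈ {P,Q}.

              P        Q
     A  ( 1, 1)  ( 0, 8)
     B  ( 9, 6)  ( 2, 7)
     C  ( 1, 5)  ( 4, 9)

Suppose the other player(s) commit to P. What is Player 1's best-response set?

u_1(A vs P) = 1
u_1(B vs P) = 9
u_1(C vs P) = 1
max payoff 9 at {B}

BR_1 = {B}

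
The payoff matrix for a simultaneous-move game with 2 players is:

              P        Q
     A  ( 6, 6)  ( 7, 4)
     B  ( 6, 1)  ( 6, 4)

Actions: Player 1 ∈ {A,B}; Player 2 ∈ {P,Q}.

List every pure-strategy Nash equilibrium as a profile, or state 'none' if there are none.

PSNE = {(A,P)}

(A,P): NE
(A,Q): not NE [P2→P gives 6>4]
(B,P): not NE [P2→Q gives 4>1]
(B,Q): not NE [P1→A gives 7>6]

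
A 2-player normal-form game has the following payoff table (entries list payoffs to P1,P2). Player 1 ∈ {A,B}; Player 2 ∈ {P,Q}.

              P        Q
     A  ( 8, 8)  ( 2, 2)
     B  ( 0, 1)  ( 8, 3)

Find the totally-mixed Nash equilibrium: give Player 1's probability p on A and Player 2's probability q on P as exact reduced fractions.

p=1/4, q=3/7

P1 indiff ⇒ q·8+(1-q)·2 = q·0+(1-q)·8 ⇒ q(8) = (1-q)(6) ⇒ q = 3/7
P2 indiff ⇒ p·8+(1-p)·1 = p·2+(1-p)·3 ⇒ p(6) = (1-p)(2) ⇒ p = 1/4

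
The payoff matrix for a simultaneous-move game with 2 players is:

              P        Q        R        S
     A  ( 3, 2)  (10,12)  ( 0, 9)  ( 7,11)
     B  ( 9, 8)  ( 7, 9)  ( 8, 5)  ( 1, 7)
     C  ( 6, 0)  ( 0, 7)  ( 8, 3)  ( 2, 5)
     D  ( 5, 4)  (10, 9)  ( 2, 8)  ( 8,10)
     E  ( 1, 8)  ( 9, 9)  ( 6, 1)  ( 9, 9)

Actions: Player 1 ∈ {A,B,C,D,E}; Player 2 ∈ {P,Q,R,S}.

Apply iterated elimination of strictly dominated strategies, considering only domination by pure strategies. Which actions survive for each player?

P2 drop P (Q beats it: A:12>2 B:9>8 C:7>0 D:9>4 E:9>8)
P2 drop R (Q beats it: A:12>9 B:9>5 C:7>3 D:9>8 E:9>1)
P1 drop B (A beats it: Q:10>7 S:7>1)
P1 drop C (A beats it: Q:10>0 S:7>2)
P1→{A,D,E} P2→{Q,S}

IESDS → P1:{A,D,E} P2:{Q,S}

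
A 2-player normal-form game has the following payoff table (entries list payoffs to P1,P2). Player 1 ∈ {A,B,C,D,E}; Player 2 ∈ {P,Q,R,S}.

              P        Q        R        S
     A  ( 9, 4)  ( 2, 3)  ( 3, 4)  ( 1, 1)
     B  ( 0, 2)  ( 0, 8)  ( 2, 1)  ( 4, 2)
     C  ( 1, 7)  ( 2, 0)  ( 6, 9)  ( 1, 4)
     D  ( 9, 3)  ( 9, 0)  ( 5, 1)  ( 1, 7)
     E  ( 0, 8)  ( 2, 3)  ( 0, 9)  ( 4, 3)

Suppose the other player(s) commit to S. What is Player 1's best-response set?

u_1(A vs S) = 1
u_1(B vs S) = 4
u_1(C vs S) = 1
u_1(D vs S) = 1
u_1(E vs S) = 4
max payoff 4 at {B,E}

argmax u_1 = {B,E}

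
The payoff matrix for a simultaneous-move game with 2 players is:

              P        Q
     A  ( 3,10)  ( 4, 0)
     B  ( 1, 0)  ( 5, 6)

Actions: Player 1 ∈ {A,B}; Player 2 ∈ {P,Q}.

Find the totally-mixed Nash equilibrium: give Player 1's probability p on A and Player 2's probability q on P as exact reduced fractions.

P1 mixes 3/8 on A; P2 mixes 1/3 on P

P1 indiff ⇒ q·3+(1-q)·4 = q·1+(1-q)·5 ⇒ q(2) = (1-q)(1) ⇒ q = 1/3
P2 indiff ⇒ p·10+(1-p)·0 = p·0+(1-p)·6 ⇒ p(10) = (1-p)(6) ⇒ p = 3/8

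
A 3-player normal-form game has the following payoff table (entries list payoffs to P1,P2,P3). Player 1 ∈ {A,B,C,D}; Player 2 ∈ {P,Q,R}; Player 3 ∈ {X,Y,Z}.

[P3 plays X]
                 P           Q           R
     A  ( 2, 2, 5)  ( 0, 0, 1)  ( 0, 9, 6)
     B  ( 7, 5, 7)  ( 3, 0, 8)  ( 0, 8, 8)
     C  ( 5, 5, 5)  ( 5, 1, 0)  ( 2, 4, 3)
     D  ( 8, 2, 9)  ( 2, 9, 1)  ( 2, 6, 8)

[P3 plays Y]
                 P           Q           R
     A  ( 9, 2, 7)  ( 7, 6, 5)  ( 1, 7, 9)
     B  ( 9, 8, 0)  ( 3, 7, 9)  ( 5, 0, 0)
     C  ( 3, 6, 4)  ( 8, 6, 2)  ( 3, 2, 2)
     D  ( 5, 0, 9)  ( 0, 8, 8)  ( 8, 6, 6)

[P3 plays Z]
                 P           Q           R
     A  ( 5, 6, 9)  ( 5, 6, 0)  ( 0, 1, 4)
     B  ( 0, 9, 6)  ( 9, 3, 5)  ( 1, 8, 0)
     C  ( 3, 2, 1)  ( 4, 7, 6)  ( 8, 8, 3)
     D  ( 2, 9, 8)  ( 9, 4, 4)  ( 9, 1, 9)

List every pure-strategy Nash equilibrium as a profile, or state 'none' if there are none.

PSNE = {(A,P,Z)}

(A,P,X): not NE [P1→D gives 8>2; P2→R gives 9>2; P3→Z gives 9>5]
(A,P,Y): not NE [P2→R gives 7>2; P3→Z gives 9>7]
(A,P,Z): NE
(A,Q,X): not NE [P1→C gives 5>0; P2→R gives 9>0; P3→Y gives 5>1]
(A,Q,Y): not NE [P1→C gives 8>7; P2→R gives 7>6]
(A,Q,Z): not NE [P1→D gives 9>5; P3→Y gives 5>0]
(A,R,X): not NE [P1→D gives 2>0; P3→Y gives 9>6]
(A,R,Y): not NE [P1→D gives 8>1]
(A,R,Z): not NE [P1→D gives 9>0; P2→Q gives 6>1; P3→Y gives 9>4]
(B,P,X): not NE [P1→D gives 8>7; P2→R gives 8>5]
(B,P,Y): not NE [P3→X gives 7>0]
(B,P,Z): not NE [P1→A gives 5>0; P3→X gives 7>6]
(B,Q,X): not NE [P1→C gives 5>3; P2→R gives 8>0; P3→Y gives 9>8]
(B,Q,Y): not NE [P1→C gives 8>3; P2→P gives 8>7]
(B,Q,Z): not NE [P2→P gives 9>3; P3→Y gives 9>5]
(B,R,X): not NE [P1→D gives 2>0]
(B,R,Y): not NE [P1→D gives 8>5; P2→P gives 8>0; P3→X gives 8>0]
(B,R,Z): not NE [P1→D gives 9>1; P2→P gives 9>8; P3→X gives 8>0]
(C,P,X): not NE [P1→D gives 8>5]
(C,P,Y): not NE [P1→B gives 9>3; P3→X gives 5>4]
(C,P,Z): not NE [P1→A gives 5>3; P2→R gives 8>2; P3→X gives 5>1]
(C,Q,X): not NE [P2→P gives 5>1; P3→Z gives 6>0]
(C,Q,Y): not NE [P3→Z gives 6>2]
(C,Q,Z): not NE [P1→D gives 9>4; P2→R gives 8>7]
(C,R,X): not NE [P2→P gives 5>4]
(C,R,Y): not NE [P1→D gives 8>3; P2→Q gives 6>2; P3→Z gives 3>2]
(C,R,Z): not NE [P1→D gives 9>8]
(D,P,X): not NE [P2→Q gives 9>2]
(D,P,Y): not NE [P1→B gives 9>5; P2→Q gives 8>0]
(D,P,Z): not NE [P1→A gives 5>2; P3→Y gives 9>8]
(D,Q,X): not NE [P1→C gives 5>2; P3→Y gives 8>1]
(D,Q,Y): not NE [P1→C gives 8>0]
(D,Q,Z): not NE [P2→P gives 9>4; P3→Y gives 8>4]
(D,R,X): not NE [P2→Q gives 9>6; P3→Z gives 9>8]
(D,R,Y): not NE [P2→Q gives 8>6; P3→Z gives 9>6]
(D,R,Z): not NE [P2→P gives 9>1]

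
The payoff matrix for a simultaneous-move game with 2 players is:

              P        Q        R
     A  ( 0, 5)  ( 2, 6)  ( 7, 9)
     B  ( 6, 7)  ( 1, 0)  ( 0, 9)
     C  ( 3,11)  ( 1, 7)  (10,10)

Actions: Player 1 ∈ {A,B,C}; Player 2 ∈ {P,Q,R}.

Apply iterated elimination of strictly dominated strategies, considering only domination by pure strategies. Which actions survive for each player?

P2 drop Q (R beats it: A:9>6 B:9>0 C:10>7)
P1 drop A (C beats it: P:3>0 R:10>7)
P1→{B,C} P2→{P,R}

Survivors P1:{B,C} P2:{P,R}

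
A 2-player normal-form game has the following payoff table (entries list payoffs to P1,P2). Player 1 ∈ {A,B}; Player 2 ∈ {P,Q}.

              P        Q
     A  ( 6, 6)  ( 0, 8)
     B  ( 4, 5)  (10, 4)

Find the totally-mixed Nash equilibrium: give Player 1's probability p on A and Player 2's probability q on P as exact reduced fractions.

(p,q) = (1/3, 5/6)

P1 indiff ⇒ q·6+(1-q)·0 = q·4+(1-q)·10 ⇒ q(2) = (1-q)(10) ⇒ q = 5/6
P2 indiff ⇒ p·6+(1-p)·5 = p·8+(1-p)·4 ⇒ p(-2) = (1-p)(-1) ⇒ p = 1/3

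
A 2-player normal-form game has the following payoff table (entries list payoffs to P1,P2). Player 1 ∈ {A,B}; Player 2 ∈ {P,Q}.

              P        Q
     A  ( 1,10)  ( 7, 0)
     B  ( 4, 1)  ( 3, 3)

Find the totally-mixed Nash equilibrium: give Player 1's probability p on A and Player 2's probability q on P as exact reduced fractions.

p=1/6, q=4/7

P1 indiff ⇒ q·1+(1-q)·7 = q·4+(1-q)·3 ⇒ q(-3) = (1-q)(-4) ⇒ q = 4/7
P2 indiff ⇒ p·10+(1-p)·1 = p·0+(1-p)·3 ⇒ p(10) = (1-p)(2) ⇒ p = 1/6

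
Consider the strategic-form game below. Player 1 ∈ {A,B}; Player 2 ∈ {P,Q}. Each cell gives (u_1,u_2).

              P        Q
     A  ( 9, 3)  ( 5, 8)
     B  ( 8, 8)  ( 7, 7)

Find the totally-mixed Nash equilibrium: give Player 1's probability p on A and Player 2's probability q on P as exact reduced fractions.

p=1/6, q=2/3

P1 indiff ⇒ q·9+(1-q)·5 = q·8+(1-q)·7 ⇒ q(1) = (1-q)(2) ⇒ q = 2/3
P2 indiff ⇒ p·3+(1-p)·8 = p·8+(1-p)·7 ⇒ p(-5) = (1-p)(-1) ⇒ p = 1/6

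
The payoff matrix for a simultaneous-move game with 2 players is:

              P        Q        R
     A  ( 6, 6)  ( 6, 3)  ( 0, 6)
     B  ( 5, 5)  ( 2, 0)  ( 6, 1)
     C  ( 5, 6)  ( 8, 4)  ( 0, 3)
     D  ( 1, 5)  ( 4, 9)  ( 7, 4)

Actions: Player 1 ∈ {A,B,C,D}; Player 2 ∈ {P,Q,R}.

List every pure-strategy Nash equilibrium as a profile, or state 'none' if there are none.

Nash profiles: (A,P)

(A,P): NE
(A,Q): not NE [P1→C gives 8>6; P2→R gives 6>3]
(A,R): not NE [P1→D gives 7>0]
(B,P): not NE [P1→A gives 6>5]
(B,Q): not NE [P1→C gives 8>2; P2→P gives 5>0]
(B,R): not NE [P1→D gives 7>6; P2→P gives 5>1]
(C,P): not NE [P1→A gives 6>5]
(C,Q): not NE [P2→P gives 6>4]
(C,R): not NE [P1→D gives 7>0; P2→P gives 6>3]
(D,P): not NE [P1→A gives 6>1; P2→Q gives 9>5]
(D,Q): not NE [P1→C gives 8>4]
(D,R): not NE [P2→Q gives 9>4]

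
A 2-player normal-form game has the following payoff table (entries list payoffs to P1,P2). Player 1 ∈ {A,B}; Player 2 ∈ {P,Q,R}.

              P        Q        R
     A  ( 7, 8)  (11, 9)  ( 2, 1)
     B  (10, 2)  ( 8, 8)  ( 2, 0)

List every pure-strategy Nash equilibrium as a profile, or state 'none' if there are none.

NE set: (A,Q)

(A,P): not NE [P1→B gives 10>7; P2→Q gives 9>8]
(A,Q): NE
(A,R): not NE [P2→Q gives 9>1]
(B,P): not NE [P2→Q gives 8>2]
(B,Q): not NE [P1→A gives 11>8]
(B,R): not NE [P2→Q gives 8>0]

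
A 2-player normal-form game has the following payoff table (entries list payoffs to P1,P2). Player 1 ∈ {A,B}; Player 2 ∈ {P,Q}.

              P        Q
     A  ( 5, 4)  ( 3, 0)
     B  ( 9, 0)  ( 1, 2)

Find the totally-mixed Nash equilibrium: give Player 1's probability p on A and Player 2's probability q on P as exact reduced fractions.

P1 indiff ⇒ q·5+(1-q)·3 = q·9+(1-q)·1 ⇒ q(-4) = (1-q)(-2) ⇒ q = 1/3
P2 indiff ⇒ p·4+(1-p)·0 = p·0+(1-p)·2 ⇒ p(4) = (1-p)(2) ⇒ p = 1/3

P1 mixes 1/3 on A; P2 mixes 1/3 on P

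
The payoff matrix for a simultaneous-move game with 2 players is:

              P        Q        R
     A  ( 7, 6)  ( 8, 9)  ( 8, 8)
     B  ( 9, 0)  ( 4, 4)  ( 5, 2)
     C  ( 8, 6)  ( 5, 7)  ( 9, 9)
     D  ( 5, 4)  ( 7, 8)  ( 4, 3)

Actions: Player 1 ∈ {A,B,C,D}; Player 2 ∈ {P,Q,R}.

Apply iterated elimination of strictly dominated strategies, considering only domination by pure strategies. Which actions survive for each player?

IESDS → P1:{A,C} P2:{Q,R}

P1 drop D (A beats it: P:7>5 Q:8>7 R:8>4)
P2 drop P (Q beats it: A:9>6 B:4>0 C:7>6)
P1 drop B (A beats it: Q:8>4 R:8>5)
P1→{A,C} P2→{Q,R}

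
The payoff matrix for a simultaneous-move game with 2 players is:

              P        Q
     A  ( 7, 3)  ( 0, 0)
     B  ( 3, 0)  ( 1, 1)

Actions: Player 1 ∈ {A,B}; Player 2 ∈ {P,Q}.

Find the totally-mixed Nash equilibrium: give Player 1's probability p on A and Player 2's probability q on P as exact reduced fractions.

P1 indiff ⇒ q·7+(1-q)·0 = q·3+(1-q)·1 ⇒ q(4) = (1-q)(1) ⇒ q = 1/5
P2 indiff ⇒ p·3+(1-p)·0 = p·0+(1-p)·1 ⇒ p(3) = (1-p)(1) ⇒ p = 1/4

p=1/4, q=1/5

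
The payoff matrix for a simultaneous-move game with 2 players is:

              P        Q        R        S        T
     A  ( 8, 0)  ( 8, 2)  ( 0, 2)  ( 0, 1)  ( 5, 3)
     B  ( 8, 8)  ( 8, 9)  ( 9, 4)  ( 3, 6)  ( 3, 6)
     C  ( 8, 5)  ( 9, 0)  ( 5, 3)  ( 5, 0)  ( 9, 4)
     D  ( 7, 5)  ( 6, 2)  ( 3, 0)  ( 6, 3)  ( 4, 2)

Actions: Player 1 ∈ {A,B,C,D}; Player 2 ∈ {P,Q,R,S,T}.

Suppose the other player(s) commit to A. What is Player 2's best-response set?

u_2(P vs A) = 0
u_2(Q vs A) = 2
u_2(R vs A) = 2
u_2(S vs A) = 1
u_2(T vs A) = 3
max payoff 3 at {T}

P2 best: {T}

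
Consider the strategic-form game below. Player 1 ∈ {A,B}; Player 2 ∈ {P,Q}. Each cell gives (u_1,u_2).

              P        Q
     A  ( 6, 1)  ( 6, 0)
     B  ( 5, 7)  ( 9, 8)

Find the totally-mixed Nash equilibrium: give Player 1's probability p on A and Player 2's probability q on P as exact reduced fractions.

P1 indiff ⇒ q·6+(1-q)·6 = q·5+(1-q)·9 ⇒ q(1) = (1-q)(3) ⇒ q = 3/4
P2 indiff ⇒ p·1+(1-p)·7 = p·0+(1-p)·8 ⇒ p(1) = (1-p)(1) ⇒ p = 1/2

P1 mixes 1/2 on A; P2 mixes 3/4 on P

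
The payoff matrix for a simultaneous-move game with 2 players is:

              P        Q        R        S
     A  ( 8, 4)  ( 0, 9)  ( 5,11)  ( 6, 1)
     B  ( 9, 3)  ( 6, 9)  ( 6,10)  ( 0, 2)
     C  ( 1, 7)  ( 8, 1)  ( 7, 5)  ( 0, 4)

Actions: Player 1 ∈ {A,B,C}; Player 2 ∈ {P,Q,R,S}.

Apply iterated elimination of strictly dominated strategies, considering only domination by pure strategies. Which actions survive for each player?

Remaining: P1:{B,C} P2:{P,R}

P2 drop Q (R beats it: A:11>9 B:10>9 C:5>1)
P2 drop S (P beats it: A:4>1 B:3>2 C:7>4)
P1 drop A (B beats it: P:9>8 R:6>5)
P1→{B,C} P2→{P,R}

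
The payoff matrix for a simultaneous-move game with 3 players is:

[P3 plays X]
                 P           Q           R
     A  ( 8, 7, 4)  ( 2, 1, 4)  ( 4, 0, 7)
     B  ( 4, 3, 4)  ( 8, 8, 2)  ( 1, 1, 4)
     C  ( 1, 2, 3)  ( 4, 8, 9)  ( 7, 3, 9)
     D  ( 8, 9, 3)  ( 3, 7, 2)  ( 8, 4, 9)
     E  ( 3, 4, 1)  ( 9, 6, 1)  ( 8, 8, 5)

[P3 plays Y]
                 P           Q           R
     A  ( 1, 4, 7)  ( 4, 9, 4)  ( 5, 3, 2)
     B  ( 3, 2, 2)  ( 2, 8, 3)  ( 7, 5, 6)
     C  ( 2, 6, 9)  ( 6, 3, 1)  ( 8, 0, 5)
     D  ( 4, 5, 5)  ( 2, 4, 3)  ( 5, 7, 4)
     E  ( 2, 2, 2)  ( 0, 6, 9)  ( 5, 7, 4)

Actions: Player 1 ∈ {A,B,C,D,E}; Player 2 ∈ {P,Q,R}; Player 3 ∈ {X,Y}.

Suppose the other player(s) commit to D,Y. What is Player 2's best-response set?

u_2(P vs D,Y) = 5
u_2(Q vs D,Y) = 4
u_2(R vs D,Y) = 7
max payoff 7 at {R}

BR_2 = {R}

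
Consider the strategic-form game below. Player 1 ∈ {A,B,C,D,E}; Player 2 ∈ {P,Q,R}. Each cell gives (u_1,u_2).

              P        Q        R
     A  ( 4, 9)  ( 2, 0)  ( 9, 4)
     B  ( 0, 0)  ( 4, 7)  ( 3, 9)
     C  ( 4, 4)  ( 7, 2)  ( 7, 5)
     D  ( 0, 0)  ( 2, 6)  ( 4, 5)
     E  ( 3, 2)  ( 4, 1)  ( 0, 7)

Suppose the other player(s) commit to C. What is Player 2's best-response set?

u_2(P vs C) = 4
u_2(Q vs C) = 2
u_2(R vs C) = 5
max payoff 5 at {R}

argmax u_2 = {R}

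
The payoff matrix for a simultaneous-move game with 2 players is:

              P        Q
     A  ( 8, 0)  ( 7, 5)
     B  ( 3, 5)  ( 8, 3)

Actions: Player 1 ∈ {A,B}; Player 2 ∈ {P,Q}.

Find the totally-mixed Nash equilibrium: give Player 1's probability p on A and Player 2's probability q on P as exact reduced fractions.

P1 indiff ⇒ q·8+(1-q)·7 = q·3+(1-q)·8 ⇒ q(5) = (1-q)(1) ⇒ q = 1/6
P2 indiff ⇒ p·0+(1-p)·5 = p·5+(1-p)·3 ⇒ p(-5) = (1-p)(-2) ⇒ p = 2/7

(p,q) = (2/7, 1/6)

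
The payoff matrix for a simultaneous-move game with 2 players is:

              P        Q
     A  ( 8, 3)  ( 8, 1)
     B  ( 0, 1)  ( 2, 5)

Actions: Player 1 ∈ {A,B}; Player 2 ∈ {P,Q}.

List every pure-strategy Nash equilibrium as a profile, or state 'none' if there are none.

(A,P): NE
(A,Q): not NE [P2→P gives 3>1]
(B,P): not NE [P1→A gives 8>0; P2→Q gives 5>1]
(B,Q): not NE [P1→A gives 8>2]

Nash profiles: (A,P)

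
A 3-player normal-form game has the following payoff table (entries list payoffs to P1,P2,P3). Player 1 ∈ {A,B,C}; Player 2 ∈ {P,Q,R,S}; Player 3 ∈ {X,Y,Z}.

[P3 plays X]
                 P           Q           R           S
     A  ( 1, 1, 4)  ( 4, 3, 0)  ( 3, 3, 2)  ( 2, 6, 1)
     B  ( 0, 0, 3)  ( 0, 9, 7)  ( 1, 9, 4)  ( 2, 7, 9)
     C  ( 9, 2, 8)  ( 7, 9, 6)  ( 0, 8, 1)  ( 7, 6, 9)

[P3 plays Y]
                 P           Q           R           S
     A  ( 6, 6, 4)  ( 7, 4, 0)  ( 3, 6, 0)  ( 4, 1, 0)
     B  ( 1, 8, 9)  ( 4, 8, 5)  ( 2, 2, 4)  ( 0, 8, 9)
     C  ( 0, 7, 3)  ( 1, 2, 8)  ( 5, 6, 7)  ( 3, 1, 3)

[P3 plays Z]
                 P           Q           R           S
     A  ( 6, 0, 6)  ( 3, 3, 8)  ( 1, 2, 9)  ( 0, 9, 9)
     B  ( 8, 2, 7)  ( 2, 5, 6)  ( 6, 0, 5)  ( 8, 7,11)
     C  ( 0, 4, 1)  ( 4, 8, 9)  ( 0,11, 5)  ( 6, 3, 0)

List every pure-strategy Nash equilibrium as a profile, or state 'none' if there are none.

PSNE = {(B,S,Z)}

(A,P,X): not NE [P1→C gives 9>1; P2→S gives 6>1; P3→Z gives 6>4]
(A,P,Y): not NE [P3→Z gives 6>4]
(A,P,Z): not NE [P1→B gives 8>6; P2→S gives 9>0]
(A,Q,X): not NE [P1→C gives 7>4; P2→S gives 6>3; P3→Z gives 8>0]
(A,Q,Y): not NE [P2→R gives 6>4; P3→Z gives 8>0]
(A,Q,Z): not NE [P1→C gives 4>3; P2→S gives 9>3]
(A,R,X): not NE [P2→S gives 6>3; P3→Z gives 9>2]
(A,R,Y): not NE [P1→C gives 5>3; P3→Z gives 9>0]
(A,R,Z): not NE [P1→B gives 6>1; P2→S gives 9>2]
(A,S,X): not NE [P1→C gives 7>2; P3→Z gives 9>1]
(A,S,Y): not NE [P2→R gives 6>1; P3→Z gives 9>0]
(A,S,Z): not NE [P1→B gives 8>0]
(B,P,X): not NE [P1→C gives 9>0; P2→R gives 9>0; P3→Y gives 9>3]
(B,P,Y): not NE [P1→A gives 6>1]
(B,P,Z): not NE [P2→S gives 7>2; P3→Y gives 9>7]
(B,Q,X): not NE [P1→C gives 7>0]
(B,Q,Y): not NE [P1→A gives 7>4; P3→X gives 7>5]
(B,Q,Z): not NE [P1→C gives 4>2; P2→S gives 7>5; P3→X gives 7>6]
(B,R,X): not NE [P1→A gives 3>1; P3→Z gives 5>4]
(B,R,Y): not NE [P1→C gives 5>2; P2→S gives 8>2; P3→Z gives 5>4]
(B,R,Z): not NE [P2→S gives 7>0]
(B,S,X): not NE [P1→C gives 7>2; P2→R gives 9>7; P3→Z gives 11>9]
(B,S,Y): not NE [P1→A gives 4>0; P3→Z gives 11>9]
(B,S,Z): NE
(C,P,X): not NE [P2→Q gives 9>2]
(C,P,Y): not NE [P1→A gives 6>0; P3→X gives 8>3]
(C,P,Z): not NE [P1→B gives 8>0; P2→R gives 11>4; P3→X gives 8>1]
(C,Q,X): not NE [P3→Z gives 9>6]
(C,Q,Y): not NE [P1→A gives 7>1; P2→P gives 7>2; P3→Z gives 9>8]
(C,Q,Z): not NE [P2→R gives 11>8]
(C,R,X): not NE [P1→A gives 3>0; P2→Q gives 9>8; P3→Y gives 7>1]
(C,R,Y): not NE [P2→P gives 7>6]
(C,R,Z): not NE [P1→B gives 6>0; P3→Y gives 7>5]
(C,S,X): not NE [P2→Q gives 9>6]
(C,S,Y): not NE [P1→A gives 4>3; P2→P gives 7>1; P3→X gives 9>3]
(C,S,Z): not NE [P1→B gives 8>6; P2→R gives 11>3; P3→X gives 9>0]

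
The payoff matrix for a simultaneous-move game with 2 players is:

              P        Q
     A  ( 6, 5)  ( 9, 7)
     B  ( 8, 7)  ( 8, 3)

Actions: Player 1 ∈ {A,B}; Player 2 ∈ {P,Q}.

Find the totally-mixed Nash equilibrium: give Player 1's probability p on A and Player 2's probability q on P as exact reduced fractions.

P1 mixes 2/3 on A; P2 mixes 1/3 on P

P1 indiff ⇒ q·6+(1-q)·9 = q·8+(1-q)·8 ⇒ q(-2) = (1-q)(-1) ⇒ q = 1/3
P2 indiff ⇒ p·5+(1-p)·7 = p·7+(1-p)·3 ⇒ p(-2) = (1-p)(-4) ⇒ p = 2/3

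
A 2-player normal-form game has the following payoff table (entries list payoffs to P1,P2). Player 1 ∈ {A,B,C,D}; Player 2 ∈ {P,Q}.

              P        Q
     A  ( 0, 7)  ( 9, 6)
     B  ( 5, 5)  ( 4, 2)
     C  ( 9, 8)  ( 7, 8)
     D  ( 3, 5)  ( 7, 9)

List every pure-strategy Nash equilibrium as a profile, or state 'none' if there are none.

(A,P): not NE [P1→C gives 9>0]
(A,Q): not NE [P2→P gives 7>6]
(B,P): not NE [P1→C gives 9>5]
(B,Q): not NE [P1→A gives 9>4; P2→P gives 5>2]
(C,P): NE
(C,Q): not NE [P1→A gives 9>7]
(D,P): not NE [P1→C gives 9>3; P2→Q gives 9>5]
(D,Q): not NE [P1→A gives 9>7]

PSNE = {(C,P)}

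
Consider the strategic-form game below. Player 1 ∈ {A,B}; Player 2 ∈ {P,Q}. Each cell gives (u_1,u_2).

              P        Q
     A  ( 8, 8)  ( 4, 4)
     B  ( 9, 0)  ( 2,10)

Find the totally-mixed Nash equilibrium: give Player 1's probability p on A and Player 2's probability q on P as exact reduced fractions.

P1 indiff ⇒ q·8+(1-q)·4 = q·9+(1-q)·2 ⇒ q(-1) = (1-q)(-2) ⇒ q = 2/3
P2 indiff ⇒ p·8+(1-p)·0 = p·4+(1-p)·10 ⇒ p(4) = (1-p)(10) ⇒ p = 5/7

P1 mixes 5/7 on A; P2 mixes 2/3 on P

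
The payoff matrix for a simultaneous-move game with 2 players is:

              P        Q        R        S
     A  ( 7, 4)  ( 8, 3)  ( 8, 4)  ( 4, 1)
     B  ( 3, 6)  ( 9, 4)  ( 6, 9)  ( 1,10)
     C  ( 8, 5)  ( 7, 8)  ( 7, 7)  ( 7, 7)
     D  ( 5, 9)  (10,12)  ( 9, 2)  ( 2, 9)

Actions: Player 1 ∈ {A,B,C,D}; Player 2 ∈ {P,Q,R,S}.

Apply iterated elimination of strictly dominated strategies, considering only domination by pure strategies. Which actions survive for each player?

Remaining: P1:{A,C,D} P2:{P,Q,R}

P1 drop B (D beats it: P:5>3 Q:10>9 R:9>6 S:2>1)
P2 drop S (Q beats it: A:3>1 C:8>7 D:12>9)
P1→{A,C,D} P2→{P,Q,R}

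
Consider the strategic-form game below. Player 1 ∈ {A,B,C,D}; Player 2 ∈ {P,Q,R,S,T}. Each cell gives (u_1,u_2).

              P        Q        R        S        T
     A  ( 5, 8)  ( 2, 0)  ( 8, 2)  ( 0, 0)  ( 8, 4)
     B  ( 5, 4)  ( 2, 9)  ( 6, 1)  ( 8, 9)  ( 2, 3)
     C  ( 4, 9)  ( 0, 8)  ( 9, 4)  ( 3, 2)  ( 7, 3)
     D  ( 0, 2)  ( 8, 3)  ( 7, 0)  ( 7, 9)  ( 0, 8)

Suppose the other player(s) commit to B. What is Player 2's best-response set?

argmax u_2 = {Q,S}

u_2(P vs B) = 4
u_2(Q vs B) = 9
u_2(R vs B) = 1
u_2(S vs B) = 9
u_2(T vs B) = 3
max payoff 9 at {Q,S}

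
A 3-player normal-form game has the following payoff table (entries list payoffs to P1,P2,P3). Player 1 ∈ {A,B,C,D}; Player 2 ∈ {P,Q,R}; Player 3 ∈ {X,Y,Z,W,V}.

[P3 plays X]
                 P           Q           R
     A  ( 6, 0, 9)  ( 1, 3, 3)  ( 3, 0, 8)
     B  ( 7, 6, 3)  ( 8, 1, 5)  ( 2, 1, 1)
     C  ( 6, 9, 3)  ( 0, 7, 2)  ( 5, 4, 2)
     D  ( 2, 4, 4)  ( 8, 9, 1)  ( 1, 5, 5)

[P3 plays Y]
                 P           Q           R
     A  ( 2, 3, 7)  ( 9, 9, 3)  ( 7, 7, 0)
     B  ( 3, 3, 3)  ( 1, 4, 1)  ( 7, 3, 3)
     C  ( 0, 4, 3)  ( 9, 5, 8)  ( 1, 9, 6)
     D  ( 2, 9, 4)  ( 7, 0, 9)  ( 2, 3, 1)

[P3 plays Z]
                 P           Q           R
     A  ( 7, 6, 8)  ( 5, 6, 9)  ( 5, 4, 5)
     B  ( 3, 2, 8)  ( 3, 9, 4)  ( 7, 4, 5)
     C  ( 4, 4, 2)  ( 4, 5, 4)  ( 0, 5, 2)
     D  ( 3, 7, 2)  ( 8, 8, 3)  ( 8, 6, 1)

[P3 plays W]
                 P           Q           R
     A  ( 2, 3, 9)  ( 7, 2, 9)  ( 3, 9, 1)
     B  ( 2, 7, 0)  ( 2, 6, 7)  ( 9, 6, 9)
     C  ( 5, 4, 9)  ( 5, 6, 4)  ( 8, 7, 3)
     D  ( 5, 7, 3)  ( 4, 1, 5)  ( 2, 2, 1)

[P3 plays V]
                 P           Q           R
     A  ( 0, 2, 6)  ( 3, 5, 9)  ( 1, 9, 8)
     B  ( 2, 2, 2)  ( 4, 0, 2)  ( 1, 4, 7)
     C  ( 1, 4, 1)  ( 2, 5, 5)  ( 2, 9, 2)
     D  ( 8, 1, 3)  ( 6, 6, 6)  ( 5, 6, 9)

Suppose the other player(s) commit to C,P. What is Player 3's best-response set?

P3 best: {W}

u_3(X vs C,P) = 3
u_3(Y vs C,P) = 3
u_3(Z vs C,P) = 2
u_3(W vs C,P) = 9
u_3(V vs C,P) = 1
max payoff 9 at {W}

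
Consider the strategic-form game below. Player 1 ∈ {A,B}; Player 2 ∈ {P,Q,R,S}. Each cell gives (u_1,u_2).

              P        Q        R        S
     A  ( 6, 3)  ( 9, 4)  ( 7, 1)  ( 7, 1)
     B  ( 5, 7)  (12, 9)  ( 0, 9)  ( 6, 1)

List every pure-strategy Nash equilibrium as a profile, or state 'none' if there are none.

(A,P): not NE [P2→Q gives 4>3]
(A,Q): not NE [P1→B gives 12>9]
(A,R): not NE [P2→Q gives 4>1]
(A,S): not NE [P2→Q gives 4>1]
(B,P): not NE [P1→A gives 6>5; P2→R gives 9>7]
(B,Q): NE
(B,R): not NE [P1→A gives 7>0]
(B,S): not NE [P1→A gives 7>6; P2→R gives 9>1]

Nash profiles: (B,Q)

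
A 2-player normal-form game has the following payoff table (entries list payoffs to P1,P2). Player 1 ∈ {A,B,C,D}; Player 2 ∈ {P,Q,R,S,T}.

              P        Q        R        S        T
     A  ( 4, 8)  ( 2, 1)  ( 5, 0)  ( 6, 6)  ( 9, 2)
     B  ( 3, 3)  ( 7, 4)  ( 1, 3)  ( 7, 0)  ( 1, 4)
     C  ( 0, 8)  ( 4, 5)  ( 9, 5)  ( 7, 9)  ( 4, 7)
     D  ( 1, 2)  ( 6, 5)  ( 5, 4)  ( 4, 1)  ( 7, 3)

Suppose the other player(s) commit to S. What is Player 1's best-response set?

BR_1 = {B,C}

u_1(A vs S) = 6
u_1(B vs S) = 7
u_1(C vs S) = 7
u_1(D vs S) = 4
max payoff 7 at {B,C}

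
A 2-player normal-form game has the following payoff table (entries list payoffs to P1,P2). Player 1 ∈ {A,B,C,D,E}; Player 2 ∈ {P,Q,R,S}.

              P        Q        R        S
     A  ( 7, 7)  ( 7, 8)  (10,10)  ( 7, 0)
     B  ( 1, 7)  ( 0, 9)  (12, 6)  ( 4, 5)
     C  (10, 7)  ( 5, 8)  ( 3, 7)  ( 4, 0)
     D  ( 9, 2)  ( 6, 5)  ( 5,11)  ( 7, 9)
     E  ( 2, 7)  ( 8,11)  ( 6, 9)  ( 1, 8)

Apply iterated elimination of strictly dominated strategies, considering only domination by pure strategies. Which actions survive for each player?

P2 drop P (Q beats it: A:8>7 B:9>7 C:8>7 D:5>2 E:11>7)
P1 drop C (A beats it: Q:7>5 R:10>3 S:7>4)
P2 drop S (R beats it: A:10>0 B:6>5 D:11>9 E:9>8)
P1 drop D (A beats it: Q:7>6 R:10>5)
P1→{A,B,E} P2→{Q,R}

Survivors P1:{A,B,E} P2:{Q,R}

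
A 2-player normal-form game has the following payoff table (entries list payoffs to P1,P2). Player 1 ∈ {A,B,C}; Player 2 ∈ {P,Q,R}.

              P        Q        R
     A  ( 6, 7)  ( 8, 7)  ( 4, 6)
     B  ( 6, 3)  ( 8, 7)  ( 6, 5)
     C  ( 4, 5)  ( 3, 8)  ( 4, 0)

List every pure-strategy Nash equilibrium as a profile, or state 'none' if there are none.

(A,P): NE
(A,Q): NE
(A,R): not NE [P1→B gives 6>4; P2→Q gives 7>6]
(B,P): not NE [P2→Q gives 7>3]
(B,Q): NE
(B,R): not NE [P2→Q gives 7>5]
(C,P): not NE [P1→B gives 6>4; P2→Q gives 8>5]
(C,Q): not NE [P1→B gives 8>3]
(C,R): not NE [P1→B gives 6>4; P2→Q gives 8>0]

PSNE = {(A,P), (A,Q), (B,Q)}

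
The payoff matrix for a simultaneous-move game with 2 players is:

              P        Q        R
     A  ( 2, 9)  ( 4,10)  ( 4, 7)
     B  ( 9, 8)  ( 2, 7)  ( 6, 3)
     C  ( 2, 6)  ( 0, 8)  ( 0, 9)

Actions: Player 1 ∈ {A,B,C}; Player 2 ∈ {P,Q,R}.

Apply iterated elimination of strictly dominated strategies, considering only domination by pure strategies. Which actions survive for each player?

P1 drop C (B beats it: P:9>2 Q:2>0 R:6>0)
P2 drop R (P beats it: A:9>7 B:8>3)
P1→{A,B} P2→{P,Q}

IESDS → P1:{A,B} P2:{P,Q}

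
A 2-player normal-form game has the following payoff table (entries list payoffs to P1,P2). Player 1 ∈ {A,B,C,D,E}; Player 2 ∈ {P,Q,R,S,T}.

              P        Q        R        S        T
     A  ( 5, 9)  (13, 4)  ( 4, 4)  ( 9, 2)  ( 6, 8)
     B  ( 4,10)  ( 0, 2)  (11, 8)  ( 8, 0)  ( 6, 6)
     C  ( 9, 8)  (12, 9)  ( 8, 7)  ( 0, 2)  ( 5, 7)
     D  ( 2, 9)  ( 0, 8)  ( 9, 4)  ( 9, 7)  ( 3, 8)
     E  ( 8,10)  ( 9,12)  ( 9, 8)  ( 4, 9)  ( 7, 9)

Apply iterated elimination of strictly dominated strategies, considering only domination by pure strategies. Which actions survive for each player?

P2 drop R (P beats it: A:9>4 B:10>8 C:8>7 D:9>4 E:10>8)
P2 drop S (P beats it: A:9>2 B:10>0 C:8>2 D:9>7 E:10>9)
P1 drop B (E beats it: P:8>4 Q:9>0 T:7>6)
P1 drop D (A beats it: P:5>2 Q:13>0 T:6>3)
P2 drop T (P beats it: A:9>8 C:8>7 E:10>9)
P1 drop E (C beats it: P:9>8 Q:12>9)
P1→{A,C} P2→{P,Q}

IESDS → P1:{A,C} P2:{P,Q}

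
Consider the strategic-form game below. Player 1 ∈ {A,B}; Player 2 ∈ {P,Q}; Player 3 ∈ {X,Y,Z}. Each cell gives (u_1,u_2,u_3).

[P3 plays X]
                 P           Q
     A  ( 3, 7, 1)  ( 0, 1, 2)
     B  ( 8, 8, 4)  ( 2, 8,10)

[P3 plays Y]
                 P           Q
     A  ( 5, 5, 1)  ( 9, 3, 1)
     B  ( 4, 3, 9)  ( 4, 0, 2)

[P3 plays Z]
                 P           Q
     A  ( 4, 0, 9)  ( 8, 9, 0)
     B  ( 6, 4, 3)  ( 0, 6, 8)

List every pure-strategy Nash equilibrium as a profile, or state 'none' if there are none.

(A,P,X): not NE [P1→B gives 8>3; P3→Z gives 9>1]
(A,P,Y): not NE [P3→Z gives 9>1]
(A,P,Z): not NE [P1→B gives 6>4; P2→Q gives 9>0]
(A,Q,X): not NE [P1→B gives 2>0; P2→P gives 7>1]
(A,Q,Y): not NE [P2→P gives 5>3; P3→X gives 2>1]
(A,Q,Z): not NE [P3→X gives 2>0]
(B,P,X): not NE [P3→Y gives 9>4]
(B,P,Y): not NE [P1→A gives 5>4]
(B,P,Z): not NE [P2→Q gives 6>4; P3→Y gives 9>3]
(B,Q,X): NE
(B,Q,Y): not NE [P1→A gives 9>4; P2→P gives 3>0; P3→X gives 10>2]
(B,Q,Z): not NE [P1→A gives 8>0; P3→X gives 10>8]

PSNE = {(B,Q,X)}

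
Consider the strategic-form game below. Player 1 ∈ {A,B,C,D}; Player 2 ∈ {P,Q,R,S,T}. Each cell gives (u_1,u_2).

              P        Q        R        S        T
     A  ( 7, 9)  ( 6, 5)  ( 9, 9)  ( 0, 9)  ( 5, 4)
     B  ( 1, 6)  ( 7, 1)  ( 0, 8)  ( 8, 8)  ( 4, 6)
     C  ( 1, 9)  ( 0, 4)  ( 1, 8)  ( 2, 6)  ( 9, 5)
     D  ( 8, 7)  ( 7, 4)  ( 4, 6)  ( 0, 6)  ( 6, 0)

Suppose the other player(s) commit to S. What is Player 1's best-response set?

u_1(A vs S) = 0
u_1(B vs S) = 8
u_1(C vs S) = 2
u_1(D vs S) = 0
max payoff 8 at {B}

P1 best: {B}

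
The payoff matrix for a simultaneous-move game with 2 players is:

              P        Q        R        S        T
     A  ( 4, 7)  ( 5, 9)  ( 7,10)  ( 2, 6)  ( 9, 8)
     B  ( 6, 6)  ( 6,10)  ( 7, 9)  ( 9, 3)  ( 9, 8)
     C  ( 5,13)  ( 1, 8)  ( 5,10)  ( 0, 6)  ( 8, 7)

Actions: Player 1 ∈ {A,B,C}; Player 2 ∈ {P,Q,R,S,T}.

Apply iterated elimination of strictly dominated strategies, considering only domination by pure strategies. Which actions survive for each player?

Remaining: P1:{A,B} P2:{Q,R}

P1 drop C (B beats it: P:6>5 Q:6>1 R:7>5 S:9>0 T:9>8)
P2 drop P (Q beats it: A:9>7 B:10>6)
P2 drop S (Q beats it: A:9>6 B:10>3)
P2 drop T (Q beats it: A:9>8 B:10>8)
P1→{A,B} P2→{Q,R}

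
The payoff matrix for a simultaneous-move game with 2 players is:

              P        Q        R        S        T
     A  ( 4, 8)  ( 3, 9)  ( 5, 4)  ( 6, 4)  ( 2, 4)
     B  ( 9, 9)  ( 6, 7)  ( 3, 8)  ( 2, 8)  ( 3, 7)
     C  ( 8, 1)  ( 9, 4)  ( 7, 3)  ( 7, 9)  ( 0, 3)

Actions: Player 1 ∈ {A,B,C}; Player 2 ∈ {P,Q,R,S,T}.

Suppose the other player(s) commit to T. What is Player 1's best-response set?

u_1(A vs T) = 2
u_1(B vs T) = 3
u_1(C vs T) = 0
max payoff 3 at {B}

P1 best: {B}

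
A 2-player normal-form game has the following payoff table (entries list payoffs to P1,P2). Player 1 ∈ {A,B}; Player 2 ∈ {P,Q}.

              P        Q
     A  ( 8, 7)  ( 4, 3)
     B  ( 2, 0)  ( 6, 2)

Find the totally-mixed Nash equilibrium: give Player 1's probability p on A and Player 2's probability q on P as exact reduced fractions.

P1 mixes 1/3 on A; P2 mixes 1/4 on P

P1 indiff ⇒ q·8+(1-q)·4 = q·2+(1-q)·6 ⇒ q(6) = (1-q)(2) ⇒ q = 1/4
P2 indiff ⇒ p·7+(1-p)·0 = p·3+(1-p)·2 ⇒ p(4) = (1-p)(2) ⇒ p = 1/3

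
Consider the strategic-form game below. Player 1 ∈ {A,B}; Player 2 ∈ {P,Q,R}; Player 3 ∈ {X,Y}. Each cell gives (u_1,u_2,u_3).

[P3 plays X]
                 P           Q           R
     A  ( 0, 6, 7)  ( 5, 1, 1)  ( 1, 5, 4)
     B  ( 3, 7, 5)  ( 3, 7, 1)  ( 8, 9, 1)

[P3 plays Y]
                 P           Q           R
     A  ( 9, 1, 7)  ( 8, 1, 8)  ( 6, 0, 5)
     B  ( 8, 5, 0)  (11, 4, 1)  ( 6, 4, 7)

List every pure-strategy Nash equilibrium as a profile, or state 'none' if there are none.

Nash profiles: (A,P,Y)

(A,P,X): not NE [P1→B gives 3>0]
(A,P,Y): NE
(A,Q,X): not NE [P2→P gives 6>1; P3→Y gives 8>1]
(A,Q,Y): not NE [P1→B gives 11>8]
(A,R,X): not NE [P1→B gives 8>1; P2→P gives 6>5; P3→Y gives 5>4]
(A,R,Y): not NE [P2→Q gives 1>0]
(B,P,X): not NE [P2→R gives 9>7]
(B,P,Y): not NE [P1→A gives 9>8; P3→X gives 5>0]
(B,Q,X): not NE [P1→A gives 5>3; P2→R gives 9>7]
(B,Q,Y): not NE [P2→P gives 5>4]
(B,R,X): not NE [P3→Y gives 7>1]
(B,R,Y): not NE [P2→P gives 5>4]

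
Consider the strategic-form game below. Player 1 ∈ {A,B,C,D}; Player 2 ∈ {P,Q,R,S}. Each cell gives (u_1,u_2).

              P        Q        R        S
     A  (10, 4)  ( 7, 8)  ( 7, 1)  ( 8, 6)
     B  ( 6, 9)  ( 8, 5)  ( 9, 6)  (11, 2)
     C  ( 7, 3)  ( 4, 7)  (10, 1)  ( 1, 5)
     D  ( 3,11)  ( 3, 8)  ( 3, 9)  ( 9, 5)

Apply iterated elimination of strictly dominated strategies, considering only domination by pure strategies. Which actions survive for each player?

IESDS → P1:{A,B} P2:{P,Q}

P1 drop D (B beats it: P:6>3 Q:8>3 R:9>3 S:11>9)
P2 drop R (P beats it: A:4>1 B:9>6 C:3>1)
P1 drop C (A beats it: P:10>7 Q:7>4 S:8>1)
P2 drop S (Q beats it: A:8>6 B:5>2)
P1→{A,B} P2→{P,Q}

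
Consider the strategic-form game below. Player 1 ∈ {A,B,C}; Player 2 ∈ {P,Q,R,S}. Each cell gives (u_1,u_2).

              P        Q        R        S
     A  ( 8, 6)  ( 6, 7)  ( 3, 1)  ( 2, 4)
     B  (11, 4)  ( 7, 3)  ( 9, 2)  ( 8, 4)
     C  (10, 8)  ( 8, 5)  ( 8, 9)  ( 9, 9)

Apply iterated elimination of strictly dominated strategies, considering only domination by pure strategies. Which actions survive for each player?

P1 drop A (B beats it: P:11>8 Q:7>6 R:9>3 S:8>2)
P2 drop Q (P beats it: B:4>3 C:8>5)
P1→{B,C} P2→{P,R,S}

Survivors P1:{B,C} P2:{P,R,S}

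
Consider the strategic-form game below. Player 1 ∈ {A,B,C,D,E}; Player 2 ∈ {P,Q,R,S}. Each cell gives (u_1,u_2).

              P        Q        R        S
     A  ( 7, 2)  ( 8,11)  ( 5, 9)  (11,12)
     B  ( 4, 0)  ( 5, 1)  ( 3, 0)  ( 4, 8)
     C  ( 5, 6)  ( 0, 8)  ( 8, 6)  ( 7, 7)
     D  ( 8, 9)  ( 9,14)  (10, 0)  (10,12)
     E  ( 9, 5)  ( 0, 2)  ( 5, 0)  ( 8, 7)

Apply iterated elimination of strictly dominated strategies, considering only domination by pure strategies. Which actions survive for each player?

P1 drop B (A beats it: P:7>4 Q:8>5 R:5>3 S:11>4)
P1 drop C (D beats it: P:8>5 Q:9>0 R:10>8 S:10>7)
P2 drop P (S beats it: A:12>2 D:12>9 E:7>5)
P1 drop E (D beats it: Q:9>0 R:10>5 S:10>8)
P2 drop R (Q beats it: A:11>9 D:14>0)
P1→{A,D} P2→{Q,S}

Remaining: P1:{A,D} P2:{Q,S}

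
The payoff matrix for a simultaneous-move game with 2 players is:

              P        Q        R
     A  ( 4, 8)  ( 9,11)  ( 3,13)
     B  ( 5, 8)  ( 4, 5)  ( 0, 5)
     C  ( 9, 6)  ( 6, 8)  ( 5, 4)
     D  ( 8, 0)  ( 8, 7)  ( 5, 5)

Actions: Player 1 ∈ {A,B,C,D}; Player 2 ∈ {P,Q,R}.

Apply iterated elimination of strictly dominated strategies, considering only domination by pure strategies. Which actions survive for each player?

Survivors P1:{A,C,D} P2:{Q,R}

P1 drop B (C beats it: P:9>5 Q:6>4 R:5>0)
P2 drop P (Q beats it: A:11>8 C:8>6 D:7>0)
P1→{A,C,D} P2→{Q,R}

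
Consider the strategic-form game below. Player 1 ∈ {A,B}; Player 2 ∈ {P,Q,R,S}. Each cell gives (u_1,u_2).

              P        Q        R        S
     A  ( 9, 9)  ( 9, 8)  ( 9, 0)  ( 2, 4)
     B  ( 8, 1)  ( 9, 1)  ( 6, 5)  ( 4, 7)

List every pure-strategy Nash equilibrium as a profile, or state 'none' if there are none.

(A,P): NE
(A,Q): not NE [P2→P gives 9>8]
(A,R): not NE [P2→P gives 9>0]
(A,S): not NE [P1→B gives 4>2; P2→P gives 9>4]
(B,P): not NE [P1→A gives 9>8; P2→S gives 7>1]
(B,Q): not NE [P2→S gives 7>1]
(B,R): not NE [P1→A gives 9>6; P2→S gives 7>5]
(B,S): NE

Nash profiles: (A,P), (B,S)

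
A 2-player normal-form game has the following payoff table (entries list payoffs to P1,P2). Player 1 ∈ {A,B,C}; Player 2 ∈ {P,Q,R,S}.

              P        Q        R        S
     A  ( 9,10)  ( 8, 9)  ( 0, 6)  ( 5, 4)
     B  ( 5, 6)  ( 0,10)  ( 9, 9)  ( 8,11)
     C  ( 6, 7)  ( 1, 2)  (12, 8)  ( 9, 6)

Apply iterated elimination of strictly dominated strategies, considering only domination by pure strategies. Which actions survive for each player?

P1 drop B (C beats it: P:6>5 Q:1>0 R:12>9 S:9>8)
P2 drop Q (P beats it: A:10>9 C:7>2)
P2 drop S (P beats it: A:10>4 C:7>6)
P1→{A,C} P2→{P,R}

IESDS → P1:{A,C} P2:{P,R}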